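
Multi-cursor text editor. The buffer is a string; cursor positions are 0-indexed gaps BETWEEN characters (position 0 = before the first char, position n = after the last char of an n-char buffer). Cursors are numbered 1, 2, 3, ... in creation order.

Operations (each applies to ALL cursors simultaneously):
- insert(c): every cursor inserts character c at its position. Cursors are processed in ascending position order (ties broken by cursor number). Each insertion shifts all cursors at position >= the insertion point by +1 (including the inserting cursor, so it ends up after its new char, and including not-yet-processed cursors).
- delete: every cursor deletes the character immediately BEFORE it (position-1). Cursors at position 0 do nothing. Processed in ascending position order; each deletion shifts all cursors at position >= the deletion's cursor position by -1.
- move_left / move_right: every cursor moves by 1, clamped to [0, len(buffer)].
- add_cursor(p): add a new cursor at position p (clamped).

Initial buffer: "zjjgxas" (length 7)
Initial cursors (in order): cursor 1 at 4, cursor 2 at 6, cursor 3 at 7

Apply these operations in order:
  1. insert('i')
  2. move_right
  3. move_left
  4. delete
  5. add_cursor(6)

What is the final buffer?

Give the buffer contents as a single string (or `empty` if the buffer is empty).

After op 1 (insert('i')): buffer="zjjgixaisi" (len 10), cursors c1@5 c2@8 c3@10, authorship ....1..2.3
After op 2 (move_right): buffer="zjjgixaisi" (len 10), cursors c1@6 c2@9 c3@10, authorship ....1..2.3
After op 3 (move_left): buffer="zjjgixaisi" (len 10), cursors c1@5 c2@8 c3@9, authorship ....1..2.3
After op 4 (delete): buffer="zjjgxai" (len 7), cursors c1@4 c2@6 c3@6, authorship ......3
After op 5 (add_cursor(6)): buffer="zjjgxai" (len 7), cursors c1@4 c2@6 c3@6 c4@6, authorship ......3

Answer: zjjgxai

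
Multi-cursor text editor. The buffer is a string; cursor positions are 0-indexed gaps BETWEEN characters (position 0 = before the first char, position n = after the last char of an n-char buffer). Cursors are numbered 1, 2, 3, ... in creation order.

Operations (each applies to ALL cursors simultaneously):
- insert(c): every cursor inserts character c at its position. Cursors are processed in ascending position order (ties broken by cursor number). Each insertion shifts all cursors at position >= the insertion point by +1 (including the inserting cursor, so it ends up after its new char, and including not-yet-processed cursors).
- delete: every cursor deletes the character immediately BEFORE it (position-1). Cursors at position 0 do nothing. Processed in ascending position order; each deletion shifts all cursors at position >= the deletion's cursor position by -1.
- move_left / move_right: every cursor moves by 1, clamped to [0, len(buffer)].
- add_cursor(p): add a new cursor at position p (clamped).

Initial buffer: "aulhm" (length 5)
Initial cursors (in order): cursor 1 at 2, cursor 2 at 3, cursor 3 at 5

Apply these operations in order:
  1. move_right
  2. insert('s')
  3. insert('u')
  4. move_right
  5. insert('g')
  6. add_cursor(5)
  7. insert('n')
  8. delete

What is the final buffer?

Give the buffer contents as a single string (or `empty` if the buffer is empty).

After op 1 (move_right): buffer="aulhm" (len 5), cursors c1@3 c2@4 c3@5, authorship .....
After op 2 (insert('s')): buffer="aulshsms" (len 8), cursors c1@4 c2@6 c3@8, authorship ...1.2.3
After op 3 (insert('u')): buffer="aulsuhsumsu" (len 11), cursors c1@5 c2@8 c3@11, authorship ...11.22.33
After op 4 (move_right): buffer="aulsuhsumsu" (len 11), cursors c1@6 c2@9 c3@11, authorship ...11.22.33
After op 5 (insert('g')): buffer="aulsuhgsumgsug" (len 14), cursors c1@7 c2@11 c3@14, authorship ...11.122.2333
After op 6 (add_cursor(5)): buffer="aulsuhgsumgsug" (len 14), cursors c4@5 c1@7 c2@11 c3@14, authorship ...11.122.2333
After op 7 (insert('n')): buffer="aulsunhgnsumgnsugn" (len 18), cursors c4@6 c1@9 c2@14 c3@18, authorship ...114.1122.223333
After op 8 (delete): buffer="aulsuhgsumgsug" (len 14), cursors c4@5 c1@7 c2@11 c3@14, authorship ...11.122.2333

Answer: aulsuhgsumgsug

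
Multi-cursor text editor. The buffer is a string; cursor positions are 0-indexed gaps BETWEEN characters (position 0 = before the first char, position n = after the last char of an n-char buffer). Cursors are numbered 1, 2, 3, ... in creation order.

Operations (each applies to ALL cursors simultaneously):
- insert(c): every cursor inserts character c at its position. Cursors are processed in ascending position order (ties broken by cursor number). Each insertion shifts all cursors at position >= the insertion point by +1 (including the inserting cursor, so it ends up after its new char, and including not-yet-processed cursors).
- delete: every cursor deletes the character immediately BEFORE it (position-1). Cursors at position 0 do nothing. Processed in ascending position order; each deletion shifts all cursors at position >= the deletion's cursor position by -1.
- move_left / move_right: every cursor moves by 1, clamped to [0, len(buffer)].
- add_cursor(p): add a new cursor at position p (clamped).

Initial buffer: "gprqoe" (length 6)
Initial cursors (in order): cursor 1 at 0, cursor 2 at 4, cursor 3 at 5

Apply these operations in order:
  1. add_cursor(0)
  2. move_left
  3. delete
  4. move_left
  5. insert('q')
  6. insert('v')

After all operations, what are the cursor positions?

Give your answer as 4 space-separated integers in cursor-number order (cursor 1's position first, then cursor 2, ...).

After op 1 (add_cursor(0)): buffer="gprqoe" (len 6), cursors c1@0 c4@0 c2@4 c3@5, authorship ......
After op 2 (move_left): buffer="gprqoe" (len 6), cursors c1@0 c4@0 c2@3 c3@4, authorship ......
After op 3 (delete): buffer="gpoe" (len 4), cursors c1@0 c4@0 c2@2 c3@2, authorship ....
After op 4 (move_left): buffer="gpoe" (len 4), cursors c1@0 c4@0 c2@1 c3@1, authorship ....
After op 5 (insert('q')): buffer="qqgqqpoe" (len 8), cursors c1@2 c4@2 c2@5 c3@5, authorship 14.23...
After op 6 (insert('v')): buffer="qqvvgqqvvpoe" (len 12), cursors c1@4 c4@4 c2@9 c3@9, authorship 1414.2323...

Answer: 4 9 9 4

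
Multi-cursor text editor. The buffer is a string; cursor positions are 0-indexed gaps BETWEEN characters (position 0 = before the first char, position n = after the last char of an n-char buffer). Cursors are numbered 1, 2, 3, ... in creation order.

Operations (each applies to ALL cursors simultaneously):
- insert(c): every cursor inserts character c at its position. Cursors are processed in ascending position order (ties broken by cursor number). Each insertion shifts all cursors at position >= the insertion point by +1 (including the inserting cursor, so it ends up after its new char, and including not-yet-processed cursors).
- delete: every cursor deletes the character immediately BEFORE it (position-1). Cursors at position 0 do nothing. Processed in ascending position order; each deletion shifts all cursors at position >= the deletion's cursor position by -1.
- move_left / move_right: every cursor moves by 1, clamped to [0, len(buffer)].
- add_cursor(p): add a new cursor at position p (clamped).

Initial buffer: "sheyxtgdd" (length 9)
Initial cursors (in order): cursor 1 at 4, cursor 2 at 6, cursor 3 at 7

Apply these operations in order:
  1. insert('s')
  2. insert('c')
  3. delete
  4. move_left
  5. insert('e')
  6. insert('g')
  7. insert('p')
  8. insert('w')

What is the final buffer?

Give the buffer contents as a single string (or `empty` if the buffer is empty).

Answer: sheyegpwsxtegpwsgegpwsdd

Derivation:
After op 1 (insert('s')): buffer="sheysxtsgsdd" (len 12), cursors c1@5 c2@8 c3@10, authorship ....1..2.3..
After op 2 (insert('c')): buffer="sheyscxtscgscdd" (len 15), cursors c1@6 c2@10 c3@13, authorship ....11..22.33..
After op 3 (delete): buffer="sheysxtsgsdd" (len 12), cursors c1@5 c2@8 c3@10, authorship ....1..2.3..
After op 4 (move_left): buffer="sheysxtsgsdd" (len 12), cursors c1@4 c2@7 c3@9, authorship ....1..2.3..
After op 5 (insert('e')): buffer="sheyesxtesgesdd" (len 15), cursors c1@5 c2@9 c3@12, authorship ....11..22.33..
After op 6 (insert('g')): buffer="sheyegsxtegsgegsdd" (len 18), cursors c1@6 c2@11 c3@15, authorship ....111..222.333..
After op 7 (insert('p')): buffer="sheyegpsxtegpsgegpsdd" (len 21), cursors c1@7 c2@13 c3@18, authorship ....1111..2222.3333..
After op 8 (insert('w')): buffer="sheyegpwsxtegpwsgegpwsdd" (len 24), cursors c1@8 c2@15 c3@21, authorship ....11111..22222.33333..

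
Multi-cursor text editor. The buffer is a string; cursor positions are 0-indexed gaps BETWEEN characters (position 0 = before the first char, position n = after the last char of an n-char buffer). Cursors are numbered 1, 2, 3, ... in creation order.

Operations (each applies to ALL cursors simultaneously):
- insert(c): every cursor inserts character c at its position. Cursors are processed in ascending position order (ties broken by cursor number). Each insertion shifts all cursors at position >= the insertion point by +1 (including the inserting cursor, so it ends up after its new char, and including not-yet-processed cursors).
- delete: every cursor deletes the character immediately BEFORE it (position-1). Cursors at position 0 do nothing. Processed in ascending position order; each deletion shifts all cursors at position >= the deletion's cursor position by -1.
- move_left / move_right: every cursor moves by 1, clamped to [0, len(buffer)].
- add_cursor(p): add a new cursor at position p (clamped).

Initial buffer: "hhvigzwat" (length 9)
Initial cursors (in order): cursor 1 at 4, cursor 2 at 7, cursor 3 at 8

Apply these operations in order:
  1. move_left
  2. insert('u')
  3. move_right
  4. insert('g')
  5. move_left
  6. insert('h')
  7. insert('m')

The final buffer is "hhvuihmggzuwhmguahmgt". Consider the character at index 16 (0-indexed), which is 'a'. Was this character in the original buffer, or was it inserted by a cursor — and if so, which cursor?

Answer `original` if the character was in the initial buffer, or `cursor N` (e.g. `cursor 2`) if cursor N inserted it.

Answer: original

Derivation:
After op 1 (move_left): buffer="hhvigzwat" (len 9), cursors c1@3 c2@6 c3@7, authorship .........
After op 2 (insert('u')): buffer="hhvuigzuwuat" (len 12), cursors c1@4 c2@8 c3@10, authorship ...1...2.3..
After op 3 (move_right): buffer="hhvuigzuwuat" (len 12), cursors c1@5 c2@9 c3@11, authorship ...1...2.3..
After op 4 (insert('g')): buffer="hhvuiggzuwguagt" (len 15), cursors c1@6 c2@11 c3@14, authorship ...1.1..2.23.3.
After op 5 (move_left): buffer="hhvuiggzuwguagt" (len 15), cursors c1@5 c2@10 c3@13, authorship ...1.1..2.23.3.
After op 6 (insert('h')): buffer="hhvuihggzuwhguahgt" (len 18), cursors c1@6 c2@12 c3@16, authorship ...1.11..2.223.33.
After op 7 (insert('m')): buffer="hhvuihmggzuwhmguahmgt" (len 21), cursors c1@7 c2@14 c3@19, authorship ...1.111..2.2223.333.
Authorship (.=original, N=cursor N): . . . 1 . 1 1 1 . . 2 . 2 2 2 3 . 3 3 3 .
Index 16: author = original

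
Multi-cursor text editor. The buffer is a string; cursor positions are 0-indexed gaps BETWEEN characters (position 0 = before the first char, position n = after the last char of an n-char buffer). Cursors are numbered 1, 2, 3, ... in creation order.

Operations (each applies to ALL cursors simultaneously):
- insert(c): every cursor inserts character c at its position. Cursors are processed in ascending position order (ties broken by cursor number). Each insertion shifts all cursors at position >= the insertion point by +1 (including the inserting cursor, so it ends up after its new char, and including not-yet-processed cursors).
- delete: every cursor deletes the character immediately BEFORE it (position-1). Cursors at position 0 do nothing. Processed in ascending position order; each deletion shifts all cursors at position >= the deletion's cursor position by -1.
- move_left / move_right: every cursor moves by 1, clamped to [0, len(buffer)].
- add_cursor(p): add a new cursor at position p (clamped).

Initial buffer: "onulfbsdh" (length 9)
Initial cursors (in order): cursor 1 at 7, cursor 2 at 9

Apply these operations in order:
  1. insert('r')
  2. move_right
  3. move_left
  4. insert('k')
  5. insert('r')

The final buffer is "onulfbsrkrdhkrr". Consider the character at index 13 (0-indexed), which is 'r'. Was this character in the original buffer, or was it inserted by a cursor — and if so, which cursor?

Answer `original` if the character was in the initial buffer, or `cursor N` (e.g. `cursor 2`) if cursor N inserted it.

After op 1 (insert('r')): buffer="onulfbsrdhr" (len 11), cursors c1@8 c2@11, authorship .......1..2
After op 2 (move_right): buffer="onulfbsrdhr" (len 11), cursors c1@9 c2@11, authorship .......1..2
After op 3 (move_left): buffer="onulfbsrdhr" (len 11), cursors c1@8 c2@10, authorship .......1..2
After op 4 (insert('k')): buffer="onulfbsrkdhkr" (len 13), cursors c1@9 c2@12, authorship .......11..22
After op 5 (insert('r')): buffer="onulfbsrkrdhkrr" (len 15), cursors c1@10 c2@14, authorship .......111..222
Authorship (.=original, N=cursor N): . . . . . . . 1 1 1 . . 2 2 2
Index 13: author = 2

Answer: cursor 2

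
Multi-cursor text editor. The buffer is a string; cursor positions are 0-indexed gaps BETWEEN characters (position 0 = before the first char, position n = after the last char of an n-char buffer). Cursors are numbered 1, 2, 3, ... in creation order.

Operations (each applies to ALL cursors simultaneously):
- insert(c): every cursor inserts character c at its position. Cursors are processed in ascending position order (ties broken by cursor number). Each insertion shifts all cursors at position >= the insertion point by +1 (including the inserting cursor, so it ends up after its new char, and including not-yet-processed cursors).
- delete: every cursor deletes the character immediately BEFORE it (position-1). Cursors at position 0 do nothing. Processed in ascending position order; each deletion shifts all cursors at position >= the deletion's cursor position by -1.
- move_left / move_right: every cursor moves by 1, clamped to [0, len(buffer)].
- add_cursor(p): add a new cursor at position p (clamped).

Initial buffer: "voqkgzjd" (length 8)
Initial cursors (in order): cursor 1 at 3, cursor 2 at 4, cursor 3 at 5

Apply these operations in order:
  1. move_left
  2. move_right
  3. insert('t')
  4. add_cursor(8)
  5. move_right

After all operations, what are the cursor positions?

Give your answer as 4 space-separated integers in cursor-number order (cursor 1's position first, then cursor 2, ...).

After op 1 (move_left): buffer="voqkgzjd" (len 8), cursors c1@2 c2@3 c3@4, authorship ........
After op 2 (move_right): buffer="voqkgzjd" (len 8), cursors c1@3 c2@4 c3@5, authorship ........
After op 3 (insert('t')): buffer="voqtktgtzjd" (len 11), cursors c1@4 c2@6 c3@8, authorship ...1.2.3...
After op 4 (add_cursor(8)): buffer="voqtktgtzjd" (len 11), cursors c1@4 c2@6 c3@8 c4@8, authorship ...1.2.3...
After op 5 (move_right): buffer="voqtktgtzjd" (len 11), cursors c1@5 c2@7 c3@9 c4@9, authorship ...1.2.3...

Answer: 5 7 9 9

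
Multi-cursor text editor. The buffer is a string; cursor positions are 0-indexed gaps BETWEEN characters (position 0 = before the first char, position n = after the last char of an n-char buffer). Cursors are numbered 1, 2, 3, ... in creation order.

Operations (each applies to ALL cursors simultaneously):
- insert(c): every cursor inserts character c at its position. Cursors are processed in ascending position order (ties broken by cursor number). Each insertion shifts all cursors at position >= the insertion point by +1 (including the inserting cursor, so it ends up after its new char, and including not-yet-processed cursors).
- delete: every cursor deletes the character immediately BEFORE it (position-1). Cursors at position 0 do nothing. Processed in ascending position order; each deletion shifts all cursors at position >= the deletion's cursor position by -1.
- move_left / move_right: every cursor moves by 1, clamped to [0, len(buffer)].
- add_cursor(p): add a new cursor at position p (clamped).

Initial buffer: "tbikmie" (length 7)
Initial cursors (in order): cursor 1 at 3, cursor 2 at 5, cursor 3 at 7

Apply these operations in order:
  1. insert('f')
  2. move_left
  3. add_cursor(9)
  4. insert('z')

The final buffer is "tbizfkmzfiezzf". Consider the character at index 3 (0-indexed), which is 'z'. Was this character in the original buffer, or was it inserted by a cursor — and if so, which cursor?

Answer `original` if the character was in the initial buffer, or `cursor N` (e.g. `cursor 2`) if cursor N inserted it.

Answer: cursor 1

Derivation:
After op 1 (insert('f')): buffer="tbifkmfief" (len 10), cursors c1@4 c2@7 c3@10, authorship ...1..2..3
After op 2 (move_left): buffer="tbifkmfief" (len 10), cursors c1@3 c2@6 c3@9, authorship ...1..2..3
After op 3 (add_cursor(9)): buffer="tbifkmfief" (len 10), cursors c1@3 c2@6 c3@9 c4@9, authorship ...1..2..3
After op 4 (insert('z')): buffer="tbizfkmzfiezzf" (len 14), cursors c1@4 c2@8 c3@13 c4@13, authorship ...11..22..343
Authorship (.=original, N=cursor N): . . . 1 1 . . 2 2 . . 3 4 3
Index 3: author = 1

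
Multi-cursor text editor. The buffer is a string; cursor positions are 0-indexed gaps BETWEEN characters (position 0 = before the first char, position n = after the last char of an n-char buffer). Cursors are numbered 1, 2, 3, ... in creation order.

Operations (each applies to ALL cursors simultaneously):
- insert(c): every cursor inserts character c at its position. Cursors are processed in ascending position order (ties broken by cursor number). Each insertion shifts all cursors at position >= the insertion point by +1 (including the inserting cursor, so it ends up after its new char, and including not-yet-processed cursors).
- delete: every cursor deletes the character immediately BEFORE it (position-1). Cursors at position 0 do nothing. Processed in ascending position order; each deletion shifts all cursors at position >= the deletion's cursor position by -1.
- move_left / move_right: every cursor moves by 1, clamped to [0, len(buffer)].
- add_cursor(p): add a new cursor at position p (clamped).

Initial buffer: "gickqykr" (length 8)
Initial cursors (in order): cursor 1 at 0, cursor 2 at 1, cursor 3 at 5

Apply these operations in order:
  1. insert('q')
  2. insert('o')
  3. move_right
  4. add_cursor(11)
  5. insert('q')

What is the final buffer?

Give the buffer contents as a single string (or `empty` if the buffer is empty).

Answer: qogqqoiqckqqoqyqkr

Derivation:
After op 1 (insert('q')): buffer="qgqickqqykr" (len 11), cursors c1@1 c2@3 c3@8, authorship 1.2....3...
After op 2 (insert('o')): buffer="qogqoickqqoykr" (len 14), cursors c1@2 c2@5 c3@11, authorship 11.22....33...
After op 3 (move_right): buffer="qogqoickqqoykr" (len 14), cursors c1@3 c2@6 c3@12, authorship 11.22....33...
After op 4 (add_cursor(11)): buffer="qogqoickqqoykr" (len 14), cursors c1@3 c2@6 c4@11 c3@12, authorship 11.22....33...
After op 5 (insert('q')): buffer="qogqqoiqckqqoqyqkr" (len 18), cursors c1@4 c2@8 c4@14 c3@16, authorship 11.122.2...334.3..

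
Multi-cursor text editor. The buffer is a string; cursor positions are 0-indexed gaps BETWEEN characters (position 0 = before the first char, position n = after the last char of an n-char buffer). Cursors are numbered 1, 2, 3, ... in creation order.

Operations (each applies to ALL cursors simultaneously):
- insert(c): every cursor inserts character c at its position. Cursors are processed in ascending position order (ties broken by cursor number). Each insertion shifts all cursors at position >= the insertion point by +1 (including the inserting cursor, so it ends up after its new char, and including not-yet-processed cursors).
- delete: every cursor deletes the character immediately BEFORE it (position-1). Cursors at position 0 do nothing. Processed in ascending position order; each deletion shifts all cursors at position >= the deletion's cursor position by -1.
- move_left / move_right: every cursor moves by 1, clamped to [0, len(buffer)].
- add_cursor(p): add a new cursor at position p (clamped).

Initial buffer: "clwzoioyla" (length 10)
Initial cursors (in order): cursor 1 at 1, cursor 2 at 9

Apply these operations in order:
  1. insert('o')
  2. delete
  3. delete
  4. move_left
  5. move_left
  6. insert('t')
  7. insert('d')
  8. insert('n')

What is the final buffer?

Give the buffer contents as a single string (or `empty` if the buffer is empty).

Answer: tdnlwzoitdnoya

Derivation:
After op 1 (insert('o')): buffer="colwzoioyloa" (len 12), cursors c1@2 c2@11, authorship .1........2.
After op 2 (delete): buffer="clwzoioyla" (len 10), cursors c1@1 c2@9, authorship ..........
After op 3 (delete): buffer="lwzoioya" (len 8), cursors c1@0 c2@7, authorship ........
After op 4 (move_left): buffer="lwzoioya" (len 8), cursors c1@0 c2@6, authorship ........
After op 5 (move_left): buffer="lwzoioya" (len 8), cursors c1@0 c2@5, authorship ........
After op 6 (insert('t')): buffer="tlwzoitoya" (len 10), cursors c1@1 c2@7, authorship 1.....2...
After op 7 (insert('d')): buffer="tdlwzoitdoya" (len 12), cursors c1@2 c2@9, authorship 11.....22...
After op 8 (insert('n')): buffer="tdnlwzoitdnoya" (len 14), cursors c1@3 c2@11, authorship 111.....222...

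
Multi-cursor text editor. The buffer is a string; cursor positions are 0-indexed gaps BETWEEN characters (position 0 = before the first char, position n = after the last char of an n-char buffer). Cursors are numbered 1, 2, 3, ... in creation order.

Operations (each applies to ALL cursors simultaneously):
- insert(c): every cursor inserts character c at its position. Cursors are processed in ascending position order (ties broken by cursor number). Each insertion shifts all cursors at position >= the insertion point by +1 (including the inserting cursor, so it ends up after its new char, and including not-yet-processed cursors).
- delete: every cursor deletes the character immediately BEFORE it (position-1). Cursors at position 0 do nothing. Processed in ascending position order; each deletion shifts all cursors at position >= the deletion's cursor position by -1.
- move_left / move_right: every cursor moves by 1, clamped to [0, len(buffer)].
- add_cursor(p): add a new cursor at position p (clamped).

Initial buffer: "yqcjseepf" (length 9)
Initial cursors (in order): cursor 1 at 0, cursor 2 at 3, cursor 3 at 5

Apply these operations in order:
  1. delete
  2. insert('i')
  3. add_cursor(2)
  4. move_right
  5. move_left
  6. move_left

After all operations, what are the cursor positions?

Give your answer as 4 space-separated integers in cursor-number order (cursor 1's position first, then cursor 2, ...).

After op 1 (delete): buffer="yqjeepf" (len 7), cursors c1@0 c2@2 c3@3, authorship .......
After op 2 (insert('i')): buffer="iyqijieepf" (len 10), cursors c1@1 c2@4 c3@6, authorship 1..2.3....
After op 3 (add_cursor(2)): buffer="iyqijieepf" (len 10), cursors c1@1 c4@2 c2@4 c3@6, authorship 1..2.3....
After op 4 (move_right): buffer="iyqijieepf" (len 10), cursors c1@2 c4@3 c2@5 c3@7, authorship 1..2.3....
After op 5 (move_left): buffer="iyqijieepf" (len 10), cursors c1@1 c4@2 c2@4 c3@6, authorship 1..2.3....
After op 6 (move_left): buffer="iyqijieepf" (len 10), cursors c1@0 c4@1 c2@3 c3@5, authorship 1..2.3....

Answer: 0 3 5 1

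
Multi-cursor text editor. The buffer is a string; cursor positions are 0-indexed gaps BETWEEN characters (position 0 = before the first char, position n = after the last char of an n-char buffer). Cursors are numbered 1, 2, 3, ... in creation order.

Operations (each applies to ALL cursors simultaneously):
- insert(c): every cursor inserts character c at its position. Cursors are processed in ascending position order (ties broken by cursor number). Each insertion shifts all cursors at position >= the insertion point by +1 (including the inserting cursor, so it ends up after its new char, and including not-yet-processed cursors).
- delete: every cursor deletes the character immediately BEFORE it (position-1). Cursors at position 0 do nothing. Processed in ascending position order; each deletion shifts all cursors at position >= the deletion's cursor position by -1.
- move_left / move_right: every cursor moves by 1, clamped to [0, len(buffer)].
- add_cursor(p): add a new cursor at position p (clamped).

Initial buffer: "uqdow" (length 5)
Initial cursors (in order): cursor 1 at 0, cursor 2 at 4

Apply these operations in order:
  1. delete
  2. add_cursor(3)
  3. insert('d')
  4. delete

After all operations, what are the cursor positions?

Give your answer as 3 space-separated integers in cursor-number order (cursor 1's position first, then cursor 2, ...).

Answer: 0 3 3

Derivation:
After op 1 (delete): buffer="uqdw" (len 4), cursors c1@0 c2@3, authorship ....
After op 2 (add_cursor(3)): buffer="uqdw" (len 4), cursors c1@0 c2@3 c3@3, authorship ....
After op 3 (insert('d')): buffer="duqdddw" (len 7), cursors c1@1 c2@6 c3@6, authorship 1...23.
After op 4 (delete): buffer="uqdw" (len 4), cursors c1@0 c2@3 c3@3, authorship ....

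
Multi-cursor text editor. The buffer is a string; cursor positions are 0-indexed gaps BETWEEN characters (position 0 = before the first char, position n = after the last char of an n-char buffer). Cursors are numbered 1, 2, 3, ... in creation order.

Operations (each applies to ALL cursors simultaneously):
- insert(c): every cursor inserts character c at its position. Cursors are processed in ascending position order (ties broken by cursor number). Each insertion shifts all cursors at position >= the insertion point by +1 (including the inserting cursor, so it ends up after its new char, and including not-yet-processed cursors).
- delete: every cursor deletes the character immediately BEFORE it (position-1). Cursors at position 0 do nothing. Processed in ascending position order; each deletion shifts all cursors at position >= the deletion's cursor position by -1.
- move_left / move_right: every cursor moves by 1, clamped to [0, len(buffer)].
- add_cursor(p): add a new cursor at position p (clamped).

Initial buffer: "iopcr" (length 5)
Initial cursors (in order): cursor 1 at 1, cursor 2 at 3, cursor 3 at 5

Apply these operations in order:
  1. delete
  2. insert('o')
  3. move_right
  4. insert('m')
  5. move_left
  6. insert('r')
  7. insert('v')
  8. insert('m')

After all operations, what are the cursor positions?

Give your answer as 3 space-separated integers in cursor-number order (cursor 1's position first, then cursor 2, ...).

After op 1 (delete): buffer="oc" (len 2), cursors c1@0 c2@1 c3@2, authorship ..
After op 2 (insert('o')): buffer="oooco" (len 5), cursors c1@1 c2@3 c3@5, authorship 1.2.3
After op 3 (move_right): buffer="oooco" (len 5), cursors c1@2 c2@4 c3@5, authorship 1.2.3
After op 4 (insert('m')): buffer="oomocmom" (len 8), cursors c1@3 c2@6 c3@8, authorship 1.12.233
After op 5 (move_left): buffer="oomocmom" (len 8), cursors c1@2 c2@5 c3@7, authorship 1.12.233
After op 6 (insert('r')): buffer="oormocrmorm" (len 11), cursors c1@3 c2@7 c3@10, authorship 1.112.22333
After op 7 (insert('v')): buffer="oorvmocrvmorvm" (len 14), cursors c1@4 c2@9 c3@13, authorship 1.1112.2223333
After op 8 (insert('m')): buffer="oorvmmocrvmmorvmm" (len 17), cursors c1@5 c2@11 c3@16, authorship 1.11112.222233333

Answer: 5 11 16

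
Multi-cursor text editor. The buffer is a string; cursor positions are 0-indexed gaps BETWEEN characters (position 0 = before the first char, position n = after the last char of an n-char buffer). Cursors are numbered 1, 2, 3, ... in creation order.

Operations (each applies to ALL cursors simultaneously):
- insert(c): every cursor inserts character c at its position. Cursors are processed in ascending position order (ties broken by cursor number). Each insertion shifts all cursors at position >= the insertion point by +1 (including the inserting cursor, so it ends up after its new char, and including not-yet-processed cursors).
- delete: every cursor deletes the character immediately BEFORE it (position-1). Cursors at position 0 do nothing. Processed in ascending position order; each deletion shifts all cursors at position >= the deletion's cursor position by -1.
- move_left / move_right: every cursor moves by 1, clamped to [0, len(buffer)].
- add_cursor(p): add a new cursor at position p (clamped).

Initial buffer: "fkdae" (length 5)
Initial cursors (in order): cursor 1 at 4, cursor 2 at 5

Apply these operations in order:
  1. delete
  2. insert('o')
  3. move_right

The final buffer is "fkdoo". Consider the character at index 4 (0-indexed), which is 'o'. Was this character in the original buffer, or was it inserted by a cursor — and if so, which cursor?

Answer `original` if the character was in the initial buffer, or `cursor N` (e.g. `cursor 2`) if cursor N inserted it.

Answer: cursor 2

Derivation:
After op 1 (delete): buffer="fkd" (len 3), cursors c1@3 c2@3, authorship ...
After op 2 (insert('o')): buffer="fkdoo" (len 5), cursors c1@5 c2@5, authorship ...12
After op 3 (move_right): buffer="fkdoo" (len 5), cursors c1@5 c2@5, authorship ...12
Authorship (.=original, N=cursor N): . . . 1 2
Index 4: author = 2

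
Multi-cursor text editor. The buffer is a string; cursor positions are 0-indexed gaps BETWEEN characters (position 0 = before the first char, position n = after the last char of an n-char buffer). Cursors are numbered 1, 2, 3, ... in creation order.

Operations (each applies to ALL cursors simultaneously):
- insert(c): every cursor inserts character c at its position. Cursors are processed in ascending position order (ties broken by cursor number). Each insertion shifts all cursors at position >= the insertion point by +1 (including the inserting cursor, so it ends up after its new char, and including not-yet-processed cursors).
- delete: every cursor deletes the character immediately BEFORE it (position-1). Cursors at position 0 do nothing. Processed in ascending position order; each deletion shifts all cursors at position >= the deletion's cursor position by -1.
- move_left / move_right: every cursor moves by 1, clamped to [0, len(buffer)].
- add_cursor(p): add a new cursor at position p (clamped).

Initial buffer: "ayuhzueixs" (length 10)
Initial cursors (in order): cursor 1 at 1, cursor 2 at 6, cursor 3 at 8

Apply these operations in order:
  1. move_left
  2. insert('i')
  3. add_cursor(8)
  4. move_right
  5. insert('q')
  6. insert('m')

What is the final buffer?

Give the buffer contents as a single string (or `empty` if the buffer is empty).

After op 1 (move_left): buffer="ayuhzueixs" (len 10), cursors c1@0 c2@5 c3@7, authorship ..........
After op 2 (insert('i')): buffer="iayuhziueiixs" (len 13), cursors c1@1 c2@7 c3@10, authorship 1.....2..3...
After op 3 (add_cursor(8)): buffer="iayuhziueiixs" (len 13), cursors c1@1 c2@7 c4@8 c3@10, authorship 1.....2..3...
After op 4 (move_right): buffer="iayuhziueiixs" (len 13), cursors c1@2 c2@8 c4@9 c3@11, authorship 1.....2..3...
After op 5 (insert('q')): buffer="iaqyuhziuqeqiiqxs" (len 17), cursors c1@3 c2@10 c4@12 c3@15, authorship 1.1....2.2.43.3..
After op 6 (insert('m')): buffer="iaqmyuhziuqmeqmiiqmxs" (len 21), cursors c1@4 c2@12 c4@15 c3@19, authorship 1.11....2.22.443.33..

Answer: iaqmyuhziuqmeqmiiqmxs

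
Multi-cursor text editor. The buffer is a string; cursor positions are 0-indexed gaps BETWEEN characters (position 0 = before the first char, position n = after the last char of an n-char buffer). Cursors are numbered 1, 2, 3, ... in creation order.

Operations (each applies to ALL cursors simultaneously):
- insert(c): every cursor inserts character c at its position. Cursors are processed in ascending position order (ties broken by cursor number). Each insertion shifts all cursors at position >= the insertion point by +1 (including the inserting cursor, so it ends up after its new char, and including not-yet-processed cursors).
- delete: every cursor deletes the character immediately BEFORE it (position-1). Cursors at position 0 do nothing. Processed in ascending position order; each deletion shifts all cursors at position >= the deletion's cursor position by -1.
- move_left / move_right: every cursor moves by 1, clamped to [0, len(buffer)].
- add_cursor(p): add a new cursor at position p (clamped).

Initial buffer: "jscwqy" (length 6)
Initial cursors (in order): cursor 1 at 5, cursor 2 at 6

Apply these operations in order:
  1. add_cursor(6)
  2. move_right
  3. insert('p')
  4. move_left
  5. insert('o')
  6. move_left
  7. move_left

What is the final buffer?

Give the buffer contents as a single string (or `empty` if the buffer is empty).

Answer: jscwqyppooop

Derivation:
After op 1 (add_cursor(6)): buffer="jscwqy" (len 6), cursors c1@5 c2@6 c3@6, authorship ......
After op 2 (move_right): buffer="jscwqy" (len 6), cursors c1@6 c2@6 c3@6, authorship ......
After op 3 (insert('p')): buffer="jscwqyppp" (len 9), cursors c1@9 c2@9 c3@9, authorship ......123
After op 4 (move_left): buffer="jscwqyppp" (len 9), cursors c1@8 c2@8 c3@8, authorship ......123
After op 5 (insert('o')): buffer="jscwqyppooop" (len 12), cursors c1@11 c2@11 c3@11, authorship ......121233
After op 6 (move_left): buffer="jscwqyppooop" (len 12), cursors c1@10 c2@10 c3@10, authorship ......121233
After op 7 (move_left): buffer="jscwqyppooop" (len 12), cursors c1@9 c2@9 c3@9, authorship ......121233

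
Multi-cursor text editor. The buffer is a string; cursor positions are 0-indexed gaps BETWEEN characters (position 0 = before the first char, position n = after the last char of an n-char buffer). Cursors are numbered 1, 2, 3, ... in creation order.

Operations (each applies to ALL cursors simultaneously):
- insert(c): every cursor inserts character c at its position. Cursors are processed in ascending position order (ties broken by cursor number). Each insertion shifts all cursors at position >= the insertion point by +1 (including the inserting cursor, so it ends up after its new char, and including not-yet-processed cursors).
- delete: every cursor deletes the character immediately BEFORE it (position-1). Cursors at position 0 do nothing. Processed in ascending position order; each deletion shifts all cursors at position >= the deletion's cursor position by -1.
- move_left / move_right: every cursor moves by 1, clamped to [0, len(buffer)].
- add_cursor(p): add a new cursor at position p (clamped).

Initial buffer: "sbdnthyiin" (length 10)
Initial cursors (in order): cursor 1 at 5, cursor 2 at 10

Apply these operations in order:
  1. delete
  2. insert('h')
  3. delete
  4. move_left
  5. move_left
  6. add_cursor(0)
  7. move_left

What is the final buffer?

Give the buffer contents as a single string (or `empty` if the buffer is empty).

Answer: sbdnhyii

Derivation:
After op 1 (delete): buffer="sbdnhyii" (len 8), cursors c1@4 c2@8, authorship ........
After op 2 (insert('h')): buffer="sbdnhhyiih" (len 10), cursors c1@5 c2@10, authorship ....1....2
After op 3 (delete): buffer="sbdnhyii" (len 8), cursors c1@4 c2@8, authorship ........
After op 4 (move_left): buffer="sbdnhyii" (len 8), cursors c1@3 c2@7, authorship ........
After op 5 (move_left): buffer="sbdnhyii" (len 8), cursors c1@2 c2@6, authorship ........
After op 6 (add_cursor(0)): buffer="sbdnhyii" (len 8), cursors c3@0 c1@2 c2@6, authorship ........
After op 7 (move_left): buffer="sbdnhyii" (len 8), cursors c3@0 c1@1 c2@5, authorship ........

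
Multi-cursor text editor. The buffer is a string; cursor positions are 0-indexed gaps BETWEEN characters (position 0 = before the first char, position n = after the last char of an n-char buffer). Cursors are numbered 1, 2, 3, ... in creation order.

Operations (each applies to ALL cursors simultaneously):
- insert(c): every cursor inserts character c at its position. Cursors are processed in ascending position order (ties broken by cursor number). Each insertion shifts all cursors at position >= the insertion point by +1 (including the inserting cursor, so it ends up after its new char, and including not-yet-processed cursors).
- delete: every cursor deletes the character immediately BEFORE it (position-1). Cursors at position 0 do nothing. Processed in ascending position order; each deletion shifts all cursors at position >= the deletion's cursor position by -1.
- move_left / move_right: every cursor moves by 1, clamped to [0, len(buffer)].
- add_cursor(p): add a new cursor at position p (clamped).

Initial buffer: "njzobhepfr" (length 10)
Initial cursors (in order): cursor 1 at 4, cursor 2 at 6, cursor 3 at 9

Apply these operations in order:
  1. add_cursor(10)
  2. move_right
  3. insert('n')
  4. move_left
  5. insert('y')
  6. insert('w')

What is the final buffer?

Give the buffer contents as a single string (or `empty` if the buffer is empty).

Answer: njzobywnheywnpfrnyywwn

Derivation:
After op 1 (add_cursor(10)): buffer="njzobhepfr" (len 10), cursors c1@4 c2@6 c3@9 c4@10, authorship ..........
After op 2 (move_right): buffer="njzobhepfr" (len 10), cursors c1@5 c2@7 c3@10 c4@10, authorship ..........
After op 3 (insert('n')): buffer="njzobnhenpfrnn" (len 14), cursors c1@6 c2@9 c3@14 c4@14, authorship .....1..2...34
After op 4 (move_left): buffer="njzobnhenpfrnn" (len 14), cursors c1@5 c2@8 c3@13 c4@13, authorship .....1..2...34
After op 5 (insert('y')): buffer="njzobynheynpfrnyyn" (len 18), cursors c1@6 c2@10 c3@17 c4@17, authorship .....11..22...3344
After op 6 (insert('w')): buffer="njzobywnheywnpfrnyywwn" (len 22), cursors c1@7 c2@12 c3@21 c4@21, authorship .....111..222...334344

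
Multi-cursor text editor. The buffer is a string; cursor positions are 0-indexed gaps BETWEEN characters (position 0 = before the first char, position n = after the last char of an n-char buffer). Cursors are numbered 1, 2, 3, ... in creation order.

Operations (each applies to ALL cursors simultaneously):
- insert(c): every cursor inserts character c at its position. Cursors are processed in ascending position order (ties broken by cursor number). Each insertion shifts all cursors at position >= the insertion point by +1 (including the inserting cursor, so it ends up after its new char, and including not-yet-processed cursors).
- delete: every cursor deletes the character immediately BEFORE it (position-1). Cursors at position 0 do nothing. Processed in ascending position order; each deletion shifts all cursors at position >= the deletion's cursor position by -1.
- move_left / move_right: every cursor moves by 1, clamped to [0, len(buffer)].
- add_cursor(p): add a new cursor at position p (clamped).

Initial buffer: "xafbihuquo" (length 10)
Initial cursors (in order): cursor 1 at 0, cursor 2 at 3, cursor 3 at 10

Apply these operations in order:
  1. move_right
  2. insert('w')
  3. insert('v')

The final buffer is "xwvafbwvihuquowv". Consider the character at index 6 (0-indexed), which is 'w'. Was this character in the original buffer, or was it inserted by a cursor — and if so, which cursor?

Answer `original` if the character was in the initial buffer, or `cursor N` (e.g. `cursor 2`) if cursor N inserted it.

Answer: cursor 2

Derivation:
After op 1 (move_right): buffer="xafbihuquo" (len 10), cursors c1@1 c2@4 c3@10, authorship ..........
After op 2 (insert('w')): buffer="xwafbwihuquow" (len 13), cursors c1@2 c2@6 c3@13, authorship .1...2......3
After op 3 (insert('v')): buffer="xwvafbwvihuquowv" (len 16), cursors c1@3 c2@8 c3@16, authorship .11...22......33
Authorship (.=original, N=cursor N): . 1 1 . . . 2 2 . . . . . . 3 3
Index 6: author = 2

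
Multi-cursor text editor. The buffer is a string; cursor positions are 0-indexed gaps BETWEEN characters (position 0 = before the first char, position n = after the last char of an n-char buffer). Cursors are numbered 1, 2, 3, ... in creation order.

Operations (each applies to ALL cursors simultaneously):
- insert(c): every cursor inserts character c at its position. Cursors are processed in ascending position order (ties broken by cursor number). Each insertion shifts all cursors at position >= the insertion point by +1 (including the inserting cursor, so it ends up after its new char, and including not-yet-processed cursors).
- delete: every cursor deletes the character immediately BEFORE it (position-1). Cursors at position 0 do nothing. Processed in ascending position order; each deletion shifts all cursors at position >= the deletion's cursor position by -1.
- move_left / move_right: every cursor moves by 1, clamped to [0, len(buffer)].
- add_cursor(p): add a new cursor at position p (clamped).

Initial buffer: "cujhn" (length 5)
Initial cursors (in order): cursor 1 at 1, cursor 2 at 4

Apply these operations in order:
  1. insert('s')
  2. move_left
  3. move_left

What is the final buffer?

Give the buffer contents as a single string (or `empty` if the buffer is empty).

After op 1 (insert('s')): buffer="csujhsn" (len 7), cursors c1@2 c2@6, authorship .1...2.
After op 2 (move_left): buffer="csujhsn" (len 7), cursors c1@1 c2@5, authorship .1...2.
After op 3 (move_left): buffer="csujhsn" (len 7), cursors c1@0 c2@4, authorship .1...2.

Answer: csujhsn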